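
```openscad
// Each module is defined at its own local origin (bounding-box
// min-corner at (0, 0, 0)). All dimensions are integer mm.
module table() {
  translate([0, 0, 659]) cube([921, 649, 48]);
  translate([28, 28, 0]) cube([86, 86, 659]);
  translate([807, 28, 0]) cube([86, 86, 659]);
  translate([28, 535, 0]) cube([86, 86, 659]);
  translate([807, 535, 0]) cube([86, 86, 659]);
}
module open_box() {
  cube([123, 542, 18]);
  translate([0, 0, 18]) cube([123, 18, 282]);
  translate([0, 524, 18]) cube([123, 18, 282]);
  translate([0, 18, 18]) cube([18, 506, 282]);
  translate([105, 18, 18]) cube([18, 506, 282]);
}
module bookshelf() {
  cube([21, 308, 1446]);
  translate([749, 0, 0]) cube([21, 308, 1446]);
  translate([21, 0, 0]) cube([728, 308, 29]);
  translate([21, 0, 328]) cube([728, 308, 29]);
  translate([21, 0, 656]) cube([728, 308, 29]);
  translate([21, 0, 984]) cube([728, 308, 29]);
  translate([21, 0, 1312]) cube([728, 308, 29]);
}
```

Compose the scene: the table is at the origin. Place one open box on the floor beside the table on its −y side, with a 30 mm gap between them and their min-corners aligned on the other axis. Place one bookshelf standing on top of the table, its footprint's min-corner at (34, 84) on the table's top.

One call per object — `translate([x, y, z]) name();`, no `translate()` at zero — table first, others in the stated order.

table();
translate([0, -572, 0]) open_box();
translate([34, 84, 707]) bookshelf();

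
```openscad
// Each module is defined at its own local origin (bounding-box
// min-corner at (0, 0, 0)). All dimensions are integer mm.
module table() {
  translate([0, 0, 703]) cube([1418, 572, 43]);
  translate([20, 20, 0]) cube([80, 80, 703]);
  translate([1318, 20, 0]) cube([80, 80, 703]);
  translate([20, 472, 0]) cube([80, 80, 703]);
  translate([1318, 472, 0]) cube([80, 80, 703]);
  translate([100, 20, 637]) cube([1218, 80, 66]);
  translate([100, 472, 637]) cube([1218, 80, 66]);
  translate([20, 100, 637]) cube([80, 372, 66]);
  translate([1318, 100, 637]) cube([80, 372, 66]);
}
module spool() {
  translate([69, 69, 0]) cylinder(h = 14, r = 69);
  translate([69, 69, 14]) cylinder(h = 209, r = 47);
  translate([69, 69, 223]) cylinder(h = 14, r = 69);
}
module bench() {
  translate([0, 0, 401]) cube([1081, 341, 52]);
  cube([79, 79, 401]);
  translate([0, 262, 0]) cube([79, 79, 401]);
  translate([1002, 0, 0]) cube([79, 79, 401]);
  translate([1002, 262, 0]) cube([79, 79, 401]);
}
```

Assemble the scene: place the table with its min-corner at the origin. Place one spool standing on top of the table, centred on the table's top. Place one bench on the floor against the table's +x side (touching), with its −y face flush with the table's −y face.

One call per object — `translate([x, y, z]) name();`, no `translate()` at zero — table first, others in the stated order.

table();
translate([640, 217, 746]) spool();
translate([1418, 0, 0]) bench();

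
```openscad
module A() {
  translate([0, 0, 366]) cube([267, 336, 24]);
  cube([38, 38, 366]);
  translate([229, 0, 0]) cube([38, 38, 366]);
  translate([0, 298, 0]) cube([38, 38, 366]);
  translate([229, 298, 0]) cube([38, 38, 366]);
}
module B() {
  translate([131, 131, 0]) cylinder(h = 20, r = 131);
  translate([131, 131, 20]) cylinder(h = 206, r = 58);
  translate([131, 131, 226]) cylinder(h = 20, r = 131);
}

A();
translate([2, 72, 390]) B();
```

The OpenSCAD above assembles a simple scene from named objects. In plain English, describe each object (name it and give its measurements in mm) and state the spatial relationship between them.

A is a four-legged stool. The seat is a 267×336×24 mm slab whose top surface is at z = 390 mm; four square legs, each 38×38 mm in cross-section, run from the floor (z = 0) to the underside of the seat, each flush with a corner of the seat.

B is a spool: two coaxial disc flanges of radius 131 mm and thickness 20 mm, joined by a core cylinder of radius 58 mm and height 206 mm. The lower flange rests on z = 0 and the three cylinders share a vertical axis.

The spool is on top of the stool.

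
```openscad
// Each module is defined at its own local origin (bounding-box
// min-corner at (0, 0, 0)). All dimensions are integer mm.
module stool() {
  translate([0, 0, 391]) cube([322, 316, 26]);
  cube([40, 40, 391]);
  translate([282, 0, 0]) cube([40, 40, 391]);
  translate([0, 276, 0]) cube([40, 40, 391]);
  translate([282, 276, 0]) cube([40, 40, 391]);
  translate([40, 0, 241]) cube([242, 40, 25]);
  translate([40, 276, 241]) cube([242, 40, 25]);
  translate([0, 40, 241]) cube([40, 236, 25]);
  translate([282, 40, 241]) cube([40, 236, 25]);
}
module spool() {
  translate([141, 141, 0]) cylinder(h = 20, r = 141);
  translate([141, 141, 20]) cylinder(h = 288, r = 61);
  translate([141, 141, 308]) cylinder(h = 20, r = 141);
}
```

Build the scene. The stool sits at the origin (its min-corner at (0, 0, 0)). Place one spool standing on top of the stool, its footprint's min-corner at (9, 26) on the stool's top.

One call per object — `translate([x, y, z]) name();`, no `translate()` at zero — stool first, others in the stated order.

stool();
translate([9, 26, 417]) spool();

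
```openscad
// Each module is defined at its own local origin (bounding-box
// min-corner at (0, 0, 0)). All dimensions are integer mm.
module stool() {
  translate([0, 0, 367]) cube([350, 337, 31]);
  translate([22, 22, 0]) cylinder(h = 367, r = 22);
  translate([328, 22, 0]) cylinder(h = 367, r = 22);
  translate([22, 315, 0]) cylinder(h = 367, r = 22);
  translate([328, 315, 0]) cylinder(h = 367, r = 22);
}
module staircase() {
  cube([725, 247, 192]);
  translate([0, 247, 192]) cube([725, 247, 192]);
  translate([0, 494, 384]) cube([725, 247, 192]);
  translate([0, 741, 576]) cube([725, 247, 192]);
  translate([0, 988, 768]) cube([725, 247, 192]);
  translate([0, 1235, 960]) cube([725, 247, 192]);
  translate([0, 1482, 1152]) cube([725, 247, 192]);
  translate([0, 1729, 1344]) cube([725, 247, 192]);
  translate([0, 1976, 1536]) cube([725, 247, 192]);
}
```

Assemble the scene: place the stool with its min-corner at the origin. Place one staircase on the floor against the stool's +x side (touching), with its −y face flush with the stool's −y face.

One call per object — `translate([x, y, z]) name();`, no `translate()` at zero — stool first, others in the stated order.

stool();
translate([350, 0, 0]) staircase();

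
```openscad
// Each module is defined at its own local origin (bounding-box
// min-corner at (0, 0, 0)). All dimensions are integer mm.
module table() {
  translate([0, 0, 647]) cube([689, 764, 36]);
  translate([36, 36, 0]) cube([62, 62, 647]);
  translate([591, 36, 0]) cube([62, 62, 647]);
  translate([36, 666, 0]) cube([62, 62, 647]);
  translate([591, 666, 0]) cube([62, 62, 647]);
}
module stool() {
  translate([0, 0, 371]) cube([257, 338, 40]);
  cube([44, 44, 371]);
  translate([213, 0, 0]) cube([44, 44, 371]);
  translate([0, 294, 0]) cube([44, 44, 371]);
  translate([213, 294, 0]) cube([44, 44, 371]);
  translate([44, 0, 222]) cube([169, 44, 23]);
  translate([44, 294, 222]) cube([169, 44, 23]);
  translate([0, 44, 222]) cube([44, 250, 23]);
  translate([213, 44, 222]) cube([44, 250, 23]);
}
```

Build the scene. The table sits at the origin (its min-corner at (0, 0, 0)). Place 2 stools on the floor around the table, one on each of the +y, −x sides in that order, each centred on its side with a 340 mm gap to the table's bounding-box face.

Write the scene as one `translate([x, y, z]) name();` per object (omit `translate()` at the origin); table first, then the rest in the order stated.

table();
translate([216, 1104, 0]) stool();
translate([-597, 213, 0]) stool();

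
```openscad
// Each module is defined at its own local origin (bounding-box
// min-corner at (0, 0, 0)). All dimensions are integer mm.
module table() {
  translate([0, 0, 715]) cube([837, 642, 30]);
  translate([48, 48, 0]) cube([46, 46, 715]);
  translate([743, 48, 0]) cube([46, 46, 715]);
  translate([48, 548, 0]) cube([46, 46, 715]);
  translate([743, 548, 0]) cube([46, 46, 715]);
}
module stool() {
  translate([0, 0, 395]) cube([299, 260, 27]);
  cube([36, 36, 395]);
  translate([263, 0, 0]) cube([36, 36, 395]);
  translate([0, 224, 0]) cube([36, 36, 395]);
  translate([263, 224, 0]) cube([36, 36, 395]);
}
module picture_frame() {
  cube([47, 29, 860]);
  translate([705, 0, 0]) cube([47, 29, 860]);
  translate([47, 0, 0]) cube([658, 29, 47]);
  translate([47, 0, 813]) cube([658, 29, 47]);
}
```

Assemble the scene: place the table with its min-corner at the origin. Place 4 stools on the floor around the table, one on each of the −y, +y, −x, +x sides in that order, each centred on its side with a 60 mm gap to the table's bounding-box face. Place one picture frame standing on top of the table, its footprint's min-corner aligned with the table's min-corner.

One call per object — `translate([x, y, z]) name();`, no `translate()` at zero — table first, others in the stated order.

table();
translate([269, -320, 0]) stool();
translate([269, 702, 0]) stool();
translate([-359, 191, 0]) stool();
translate([897, 191, 0]) stool();
translate([0, 0, 745]) picture_frame();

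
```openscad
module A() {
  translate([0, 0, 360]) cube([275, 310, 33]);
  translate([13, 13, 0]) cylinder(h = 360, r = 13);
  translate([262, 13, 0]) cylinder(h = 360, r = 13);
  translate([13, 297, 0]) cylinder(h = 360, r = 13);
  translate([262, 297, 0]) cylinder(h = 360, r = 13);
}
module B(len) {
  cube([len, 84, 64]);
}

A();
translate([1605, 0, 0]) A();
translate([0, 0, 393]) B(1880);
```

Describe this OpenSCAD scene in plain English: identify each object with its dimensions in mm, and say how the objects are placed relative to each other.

A is a four-legged stool. The seat is 275×310 mm, 33 mm thick, top at z = 393 mm. It stands on four round legs, each 26 mm in diameter, from z = 0 to the seat underside, each leg's axis is inset half a diameter from the nearest pair of seat edges (so the leg's bounding box is flush with the corner).

B is a rectangular beam 1880 mm long (x), 84 mm deep (y), 64 mm thick (z).

The beam spans the tops of two stools placed 1330 mm apart, resting at z = 393 mm.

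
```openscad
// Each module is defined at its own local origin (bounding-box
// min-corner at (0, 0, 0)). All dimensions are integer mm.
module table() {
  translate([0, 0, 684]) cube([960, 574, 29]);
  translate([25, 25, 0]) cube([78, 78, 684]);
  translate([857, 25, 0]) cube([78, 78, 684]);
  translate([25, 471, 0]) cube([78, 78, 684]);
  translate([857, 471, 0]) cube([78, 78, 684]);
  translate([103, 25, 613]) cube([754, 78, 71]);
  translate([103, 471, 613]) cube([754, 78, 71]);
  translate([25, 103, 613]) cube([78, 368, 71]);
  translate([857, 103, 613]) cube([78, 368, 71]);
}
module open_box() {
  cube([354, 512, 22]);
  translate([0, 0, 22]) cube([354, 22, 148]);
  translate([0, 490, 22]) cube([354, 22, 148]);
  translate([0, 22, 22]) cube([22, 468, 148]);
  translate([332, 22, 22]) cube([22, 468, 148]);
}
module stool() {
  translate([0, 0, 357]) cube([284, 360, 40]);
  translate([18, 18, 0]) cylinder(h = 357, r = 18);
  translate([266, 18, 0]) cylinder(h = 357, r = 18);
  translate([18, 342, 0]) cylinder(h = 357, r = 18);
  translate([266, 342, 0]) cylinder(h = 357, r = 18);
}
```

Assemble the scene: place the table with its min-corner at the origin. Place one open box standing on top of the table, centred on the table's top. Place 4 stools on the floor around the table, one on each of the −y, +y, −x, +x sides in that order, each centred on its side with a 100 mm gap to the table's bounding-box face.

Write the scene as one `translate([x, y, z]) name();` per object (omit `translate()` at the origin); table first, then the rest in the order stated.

table();
translate([303, 31, 713]) open_box();
translate([338, -460, 0]) stool();
translate([338, 674, 0]) stool();
translate([-384, 107, 0]) stool();
translate([1060, 107, 0]) stool();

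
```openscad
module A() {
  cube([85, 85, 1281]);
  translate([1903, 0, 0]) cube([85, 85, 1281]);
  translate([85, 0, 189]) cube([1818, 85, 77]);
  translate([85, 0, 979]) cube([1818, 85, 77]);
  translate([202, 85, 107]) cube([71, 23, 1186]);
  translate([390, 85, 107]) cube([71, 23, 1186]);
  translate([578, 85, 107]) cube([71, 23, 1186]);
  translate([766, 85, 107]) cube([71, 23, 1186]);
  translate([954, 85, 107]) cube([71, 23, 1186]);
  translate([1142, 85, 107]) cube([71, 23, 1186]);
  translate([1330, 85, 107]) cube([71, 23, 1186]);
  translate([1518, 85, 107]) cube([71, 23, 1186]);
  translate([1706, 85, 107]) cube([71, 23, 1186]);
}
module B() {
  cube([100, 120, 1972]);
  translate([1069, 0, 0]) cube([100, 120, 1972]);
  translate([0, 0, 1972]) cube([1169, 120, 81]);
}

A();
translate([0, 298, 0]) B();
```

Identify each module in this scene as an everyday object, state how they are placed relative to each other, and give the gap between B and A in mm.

The door frame's nearest face is 190 mm from the fence section's +y face.

A is a fence section. B is a door frame. The door frame is on the floor beside the fence section on its +y side. The gap between the door frame and the fence section is 190 mm.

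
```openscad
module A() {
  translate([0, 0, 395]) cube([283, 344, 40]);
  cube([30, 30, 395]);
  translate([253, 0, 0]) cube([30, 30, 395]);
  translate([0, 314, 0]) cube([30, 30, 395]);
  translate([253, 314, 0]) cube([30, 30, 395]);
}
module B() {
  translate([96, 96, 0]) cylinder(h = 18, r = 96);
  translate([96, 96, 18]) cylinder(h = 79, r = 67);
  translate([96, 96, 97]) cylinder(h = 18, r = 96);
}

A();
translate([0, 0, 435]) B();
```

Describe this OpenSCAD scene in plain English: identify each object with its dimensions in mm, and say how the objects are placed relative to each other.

A is a simple wooden stool: a rectangular seat 283 mm (x) by 344 mm (y), 40 mm thick, top face at z = 435 mm, on four square legs, each 30×30 mm in cross-section. The legs rest on z = 0, each flush with a corner of the seat.

B is a spool: two coaxial disc flanges of radius 96 mm and thickness 18 mm, joined by a core cylinder of radius 67 mm and height 79 mm. The lower flange rests on z = 0 and the three cylinders share a vertical axis.

The spool is on top of the stool.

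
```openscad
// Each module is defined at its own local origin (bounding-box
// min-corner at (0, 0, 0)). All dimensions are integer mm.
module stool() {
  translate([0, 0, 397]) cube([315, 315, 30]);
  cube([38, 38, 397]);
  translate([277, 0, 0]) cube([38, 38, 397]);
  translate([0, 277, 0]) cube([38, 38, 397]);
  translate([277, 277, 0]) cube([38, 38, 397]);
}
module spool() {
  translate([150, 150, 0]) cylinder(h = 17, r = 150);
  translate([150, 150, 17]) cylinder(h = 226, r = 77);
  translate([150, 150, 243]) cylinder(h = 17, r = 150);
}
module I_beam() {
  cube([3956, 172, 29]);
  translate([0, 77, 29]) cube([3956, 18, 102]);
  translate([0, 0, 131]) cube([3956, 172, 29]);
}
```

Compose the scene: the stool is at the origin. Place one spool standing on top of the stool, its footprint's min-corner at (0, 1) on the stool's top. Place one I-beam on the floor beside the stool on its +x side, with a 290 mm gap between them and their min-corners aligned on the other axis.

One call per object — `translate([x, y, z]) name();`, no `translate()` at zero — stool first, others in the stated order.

stool();
translate([0, 1, 427]) spool();
translate([605, 0, 0]) I_beam();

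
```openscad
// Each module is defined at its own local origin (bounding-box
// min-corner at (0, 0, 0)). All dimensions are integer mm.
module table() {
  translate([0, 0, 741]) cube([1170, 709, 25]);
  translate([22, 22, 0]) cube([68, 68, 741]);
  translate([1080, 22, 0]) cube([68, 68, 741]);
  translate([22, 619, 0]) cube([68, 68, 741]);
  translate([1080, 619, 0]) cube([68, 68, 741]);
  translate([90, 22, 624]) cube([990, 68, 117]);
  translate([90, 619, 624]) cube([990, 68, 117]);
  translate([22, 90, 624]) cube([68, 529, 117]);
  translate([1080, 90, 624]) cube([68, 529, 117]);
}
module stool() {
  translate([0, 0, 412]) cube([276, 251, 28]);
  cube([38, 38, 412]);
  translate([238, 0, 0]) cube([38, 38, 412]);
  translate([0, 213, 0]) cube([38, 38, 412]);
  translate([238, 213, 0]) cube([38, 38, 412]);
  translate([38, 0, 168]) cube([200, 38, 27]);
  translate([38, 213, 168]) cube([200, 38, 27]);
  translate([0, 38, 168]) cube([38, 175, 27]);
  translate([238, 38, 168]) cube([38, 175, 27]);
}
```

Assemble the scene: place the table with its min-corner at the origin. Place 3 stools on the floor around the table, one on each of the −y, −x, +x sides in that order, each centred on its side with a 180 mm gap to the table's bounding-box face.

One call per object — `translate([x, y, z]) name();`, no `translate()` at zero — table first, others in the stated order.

table();
translate([447, -431, 0]) stool();
translate([-456, 229, 0]) stool();
translate([1350, 229, 0]) stool();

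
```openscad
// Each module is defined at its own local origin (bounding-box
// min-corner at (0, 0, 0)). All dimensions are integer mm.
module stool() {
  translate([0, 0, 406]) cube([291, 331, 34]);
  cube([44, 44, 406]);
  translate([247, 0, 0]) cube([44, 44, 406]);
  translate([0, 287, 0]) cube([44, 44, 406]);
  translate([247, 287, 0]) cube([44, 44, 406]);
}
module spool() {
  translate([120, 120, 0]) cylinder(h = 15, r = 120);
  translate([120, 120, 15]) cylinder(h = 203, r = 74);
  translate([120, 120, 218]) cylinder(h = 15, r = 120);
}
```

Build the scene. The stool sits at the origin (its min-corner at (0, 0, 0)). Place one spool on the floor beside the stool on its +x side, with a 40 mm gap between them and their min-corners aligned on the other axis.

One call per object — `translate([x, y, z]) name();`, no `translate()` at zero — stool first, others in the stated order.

stool();
translate([331, 0, 0]) spool();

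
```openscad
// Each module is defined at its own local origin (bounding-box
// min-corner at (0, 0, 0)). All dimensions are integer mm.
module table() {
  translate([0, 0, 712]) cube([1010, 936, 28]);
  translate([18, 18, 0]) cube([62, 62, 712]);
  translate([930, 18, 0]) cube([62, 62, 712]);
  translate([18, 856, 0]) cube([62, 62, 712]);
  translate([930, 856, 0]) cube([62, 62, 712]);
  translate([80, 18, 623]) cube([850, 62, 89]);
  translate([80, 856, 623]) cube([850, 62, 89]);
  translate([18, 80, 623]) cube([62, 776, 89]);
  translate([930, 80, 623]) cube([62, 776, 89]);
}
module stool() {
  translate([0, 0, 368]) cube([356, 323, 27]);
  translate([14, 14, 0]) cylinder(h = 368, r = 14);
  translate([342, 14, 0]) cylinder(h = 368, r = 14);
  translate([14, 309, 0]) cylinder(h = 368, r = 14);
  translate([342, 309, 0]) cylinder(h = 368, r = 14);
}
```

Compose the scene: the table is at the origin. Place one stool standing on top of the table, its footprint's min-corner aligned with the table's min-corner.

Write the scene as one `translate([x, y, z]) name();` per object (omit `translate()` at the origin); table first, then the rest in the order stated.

table();
translate([0, 0, 740]) stool();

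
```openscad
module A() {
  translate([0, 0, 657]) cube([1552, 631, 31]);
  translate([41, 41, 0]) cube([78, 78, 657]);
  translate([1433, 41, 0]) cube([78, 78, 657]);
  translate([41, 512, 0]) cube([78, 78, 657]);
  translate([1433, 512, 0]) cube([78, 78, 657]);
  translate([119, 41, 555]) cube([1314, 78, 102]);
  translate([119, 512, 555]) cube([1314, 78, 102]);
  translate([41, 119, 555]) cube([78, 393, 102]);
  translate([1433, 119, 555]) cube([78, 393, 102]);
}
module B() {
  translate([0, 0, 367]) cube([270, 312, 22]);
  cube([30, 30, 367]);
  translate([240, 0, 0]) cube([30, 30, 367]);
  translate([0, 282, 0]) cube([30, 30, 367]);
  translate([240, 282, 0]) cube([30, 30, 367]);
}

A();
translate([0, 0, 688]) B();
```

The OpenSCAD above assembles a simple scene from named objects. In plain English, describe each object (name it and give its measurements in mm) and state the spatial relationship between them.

A is a table: top 1552 mm (x) × 631 mm (y), 31 mm thick, upper face at z = 688 mm, on four 78×78 mm square legs, each inset 41 mm from the nearest pair of top edges, running from z = 0 to the bottom of the top. Four apron rails, 78 mm thick and 102 mm tall, run between adjacent legs with their top edges flush with the underside of the top and their outer faces flush with the legs' outer faces.

B is a four-legged stool. The seat is 270×312 mm, 22 mm thick, top at z = 389 mm. It stands on four square legs, each 30×30 mm in cross-section, from z = 0 to the seat underside, each flush with a corner of the seat.

The stool is on top of the table.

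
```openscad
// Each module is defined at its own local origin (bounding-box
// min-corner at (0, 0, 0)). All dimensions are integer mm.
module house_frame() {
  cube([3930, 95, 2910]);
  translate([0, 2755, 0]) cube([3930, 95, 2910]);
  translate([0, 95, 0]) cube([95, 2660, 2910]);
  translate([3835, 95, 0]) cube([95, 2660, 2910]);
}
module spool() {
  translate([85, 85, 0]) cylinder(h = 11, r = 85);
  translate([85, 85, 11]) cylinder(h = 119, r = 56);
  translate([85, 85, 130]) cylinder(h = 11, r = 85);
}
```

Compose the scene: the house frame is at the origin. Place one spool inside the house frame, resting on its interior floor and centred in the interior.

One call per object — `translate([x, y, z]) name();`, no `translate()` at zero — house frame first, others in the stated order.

house_frame();
translate([1880, 1340, 0]) spool();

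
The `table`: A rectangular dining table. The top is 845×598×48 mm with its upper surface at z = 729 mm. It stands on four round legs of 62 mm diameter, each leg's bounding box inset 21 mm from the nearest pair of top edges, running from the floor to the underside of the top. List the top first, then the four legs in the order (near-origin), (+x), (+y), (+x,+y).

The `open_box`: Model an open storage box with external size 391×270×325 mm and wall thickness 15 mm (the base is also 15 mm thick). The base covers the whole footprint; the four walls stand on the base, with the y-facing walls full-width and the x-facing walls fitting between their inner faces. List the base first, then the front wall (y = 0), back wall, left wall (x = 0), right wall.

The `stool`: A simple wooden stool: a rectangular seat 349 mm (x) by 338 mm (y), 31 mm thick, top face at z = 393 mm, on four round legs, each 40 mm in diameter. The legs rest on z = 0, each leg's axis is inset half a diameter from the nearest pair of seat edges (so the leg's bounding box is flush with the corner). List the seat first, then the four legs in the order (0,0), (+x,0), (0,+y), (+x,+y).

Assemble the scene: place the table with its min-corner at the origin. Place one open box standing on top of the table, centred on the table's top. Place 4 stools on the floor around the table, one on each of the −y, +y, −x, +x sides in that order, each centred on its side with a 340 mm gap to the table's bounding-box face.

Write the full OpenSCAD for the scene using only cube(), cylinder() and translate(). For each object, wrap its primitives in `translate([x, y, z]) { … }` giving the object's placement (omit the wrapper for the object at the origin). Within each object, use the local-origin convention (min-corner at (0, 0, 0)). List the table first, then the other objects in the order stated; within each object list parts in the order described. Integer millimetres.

translate([0, 0, 681]) cube([845, 598, 48]);
translate([52, 52, 0]) cylinder(h = 681, r = 31);
translate([793, 52, 0]) cylinder(h = 681, r = 31);
translate([52, 546, 0]) cylinder(h = 681, r = 31);
translate([793, 546, 0]) cylinder(h = 681, r = 31);
translate([227, 164, 729]) {
  cube([391, 270, 15]);
  translate([0, 0, 15]) cube([391, 15, 310]);
  translate([0, 255, 15]) cube([391, 15, 310]);
  translate([0, 15, 15]) cube([15, 240, 310]);
  translate([376, 15, 15]) cube([15, 240, 310]);
}
translate([248, -678, 0]) {
  translate([0, 0, 362]) cube([349, 338, 31]);
  translate([20, 20, 0]) cylinder(h = 362, r = 20);
  translate([329, 20, 0]) cylinder(h = 362, r = 20);
  translate([20, 318, 0]) cylinder(h = 362, r = 20);
  translate([329, 318, 0]) cylinder(h = 362, r = 20);
}
translate([248, 938, 0]) {
  translate([0, 0, 362]) cube([349, 338, 31]);
  translate([20, 20, 0]) cylinder(h = 362, r = 20);
  translate([329, 20, 0]) cylinder(h = 362, r = 20);
  translate([20, 318, 0]) cylinder(h = 362, r = 20);
  translate([329, 318, 0]) cylinder(h = 362, r = 20);
}
translate([-689, 130, 0]) {
  translate([0, 0, 362]) cube([349, 338, 31]);
  translate([20, 20, 0]) cylinder(h = 362, r = 20);
  translate([329, 20, 0]) cylinder(h = 362, r = 20);
  translate([20, 318, 0]) cylinder(h = 362, r = 20);
  translate([329, 318, 0]) cylinder(h = 362, r = 20);
}
translate([1185, 130, 0]) {
  translate([0, 0, 362]) cube([349, 338, 31]);
  translate([20, 20, 0]) cylinder(h = 362, r = 20);
  translate([329, 20, 0]) cylinder(h = 362, r = 20);
  translate([20, 318, 0]) cylinder(h = 362, r = 20);
  translate([329, 318, 0]) cylinder(h = 362, r = 20);
}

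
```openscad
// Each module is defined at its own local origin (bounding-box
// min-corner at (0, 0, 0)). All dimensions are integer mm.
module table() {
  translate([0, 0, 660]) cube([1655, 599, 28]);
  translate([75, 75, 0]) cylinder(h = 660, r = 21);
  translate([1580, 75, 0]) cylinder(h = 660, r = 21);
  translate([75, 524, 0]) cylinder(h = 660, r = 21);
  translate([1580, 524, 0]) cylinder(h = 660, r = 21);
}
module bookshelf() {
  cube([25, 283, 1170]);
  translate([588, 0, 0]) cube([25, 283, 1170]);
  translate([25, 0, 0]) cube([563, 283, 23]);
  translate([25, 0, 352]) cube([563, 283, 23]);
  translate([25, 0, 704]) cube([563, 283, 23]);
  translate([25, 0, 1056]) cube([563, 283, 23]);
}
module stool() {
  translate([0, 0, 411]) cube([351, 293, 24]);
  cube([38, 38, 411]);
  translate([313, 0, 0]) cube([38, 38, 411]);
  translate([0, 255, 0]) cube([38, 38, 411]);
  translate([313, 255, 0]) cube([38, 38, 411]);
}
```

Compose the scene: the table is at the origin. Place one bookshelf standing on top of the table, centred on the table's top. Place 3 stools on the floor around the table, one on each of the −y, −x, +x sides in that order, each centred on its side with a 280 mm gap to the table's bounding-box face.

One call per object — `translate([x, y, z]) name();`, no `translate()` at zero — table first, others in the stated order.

table();
translate([521, 158, 688]) bookshelf();
translate([652, -573, 0]) stool();
translate([-631, 153, 0]) stool();
translate([1935, 153, 0]) stool();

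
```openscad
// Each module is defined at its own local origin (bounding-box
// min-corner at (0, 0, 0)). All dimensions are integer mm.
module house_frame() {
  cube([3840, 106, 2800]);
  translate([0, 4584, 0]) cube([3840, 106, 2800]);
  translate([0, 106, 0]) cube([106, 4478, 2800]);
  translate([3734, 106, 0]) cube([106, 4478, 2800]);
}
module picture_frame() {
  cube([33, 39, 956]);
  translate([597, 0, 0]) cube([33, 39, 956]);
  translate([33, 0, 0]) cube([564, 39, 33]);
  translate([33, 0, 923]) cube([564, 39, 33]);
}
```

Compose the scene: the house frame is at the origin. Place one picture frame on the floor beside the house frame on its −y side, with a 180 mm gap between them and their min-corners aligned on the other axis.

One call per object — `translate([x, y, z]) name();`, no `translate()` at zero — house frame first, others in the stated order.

house_frame();
translate([0, -219, 0]) picture_frame();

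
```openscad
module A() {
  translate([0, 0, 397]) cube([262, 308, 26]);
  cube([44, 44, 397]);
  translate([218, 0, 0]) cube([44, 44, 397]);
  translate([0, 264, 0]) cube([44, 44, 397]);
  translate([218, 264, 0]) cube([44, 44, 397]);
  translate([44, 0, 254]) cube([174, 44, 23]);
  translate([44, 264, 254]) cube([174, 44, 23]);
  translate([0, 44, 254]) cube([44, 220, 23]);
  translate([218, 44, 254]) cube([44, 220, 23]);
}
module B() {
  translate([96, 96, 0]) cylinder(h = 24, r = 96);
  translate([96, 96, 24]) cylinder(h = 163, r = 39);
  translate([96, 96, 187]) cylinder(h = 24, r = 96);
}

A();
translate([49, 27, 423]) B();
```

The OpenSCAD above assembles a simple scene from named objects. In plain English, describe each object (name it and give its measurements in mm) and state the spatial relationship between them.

A is a four-legged stool. The seat is a 262×308×26 mm slab whose top surface is at z = 423 mm; four square legs, each 44×44 mm in cross-section, run from the floor (z = 0) to the underside of the seat, each flush with a corner of the seat. Four stretchers, 44 mm wide and 23 mm tall, connect adjacent legs with their undersides at z = 254 mm, each running between the inner faces of the legs it joins and aligned with the legs' outer faces on the other axis.

B is a spool: two coaxial disc flanges of radius 96 mm and thickness 24 mm, joined by a core cylinder of radius 39 mm and height 163 mm. The lower flange rests on z = 0 and the three cylinders share a vertical axis.

The spool is on top of the stool.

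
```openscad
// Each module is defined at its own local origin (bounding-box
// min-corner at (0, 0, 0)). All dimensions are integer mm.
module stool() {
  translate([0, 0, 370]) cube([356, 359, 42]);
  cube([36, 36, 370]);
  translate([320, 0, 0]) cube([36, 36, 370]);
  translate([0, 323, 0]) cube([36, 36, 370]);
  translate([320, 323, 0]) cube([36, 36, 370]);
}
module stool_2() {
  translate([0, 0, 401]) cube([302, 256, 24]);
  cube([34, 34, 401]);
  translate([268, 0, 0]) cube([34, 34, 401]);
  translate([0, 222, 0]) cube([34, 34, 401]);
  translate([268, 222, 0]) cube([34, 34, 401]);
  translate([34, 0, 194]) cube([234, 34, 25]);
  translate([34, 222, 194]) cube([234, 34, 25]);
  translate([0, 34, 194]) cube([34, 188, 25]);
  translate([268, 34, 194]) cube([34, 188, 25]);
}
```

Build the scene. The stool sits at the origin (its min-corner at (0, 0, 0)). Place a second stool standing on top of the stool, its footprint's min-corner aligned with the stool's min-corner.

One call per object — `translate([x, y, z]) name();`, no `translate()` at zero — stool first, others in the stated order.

stool();
translate([0, 0, 412]) stool_2();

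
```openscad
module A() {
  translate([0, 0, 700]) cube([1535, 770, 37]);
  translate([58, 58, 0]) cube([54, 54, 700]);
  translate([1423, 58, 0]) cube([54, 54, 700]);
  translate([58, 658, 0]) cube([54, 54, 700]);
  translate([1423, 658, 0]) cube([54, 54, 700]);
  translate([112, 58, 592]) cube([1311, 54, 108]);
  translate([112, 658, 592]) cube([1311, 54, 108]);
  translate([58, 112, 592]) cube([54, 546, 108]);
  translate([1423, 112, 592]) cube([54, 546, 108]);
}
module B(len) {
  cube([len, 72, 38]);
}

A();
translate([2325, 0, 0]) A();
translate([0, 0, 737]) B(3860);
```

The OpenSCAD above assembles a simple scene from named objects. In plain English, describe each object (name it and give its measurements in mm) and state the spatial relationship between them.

A is a table with a 1535×770 mm rectangular top, 37 mm thick, top surface at z = 737 mm, supported by four 54×54 mm square legs, each inset 58 mm from the nearest pair of top edges, running from the floor. Four apron rails, 54 mm thick and 108 mm tall, run between adjacent legs with their top edges flush with the underside of the top and their outer faces flush with the legs' outer faces.

B is a rectangular beam 3860 mm long (x), 72 mm deep (y), 38 mm thick (z).

The beam spans the tops of two tables placed 790 mm apart, resting at z = 737 mm.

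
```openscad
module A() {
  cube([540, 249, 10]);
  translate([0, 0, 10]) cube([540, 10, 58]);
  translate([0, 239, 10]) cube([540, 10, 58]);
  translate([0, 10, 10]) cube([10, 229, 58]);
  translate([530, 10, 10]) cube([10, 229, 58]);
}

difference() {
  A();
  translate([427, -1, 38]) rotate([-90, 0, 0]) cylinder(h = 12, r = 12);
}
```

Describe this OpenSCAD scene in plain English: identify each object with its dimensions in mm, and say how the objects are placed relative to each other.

A is an open-topped rectangular box: outside dimensions 540×249×68 mm, with a uniform wall and base thickness of 10 mm. The base is a full 540×249 slab on the floor; four walls sit on top of the base. The front and back walls (the −y and +y sides) span the full width; the two side walls fit between them.

The open box has a circular hole of radius 12 mm through its front wall, centred at (x = 427, z = 38).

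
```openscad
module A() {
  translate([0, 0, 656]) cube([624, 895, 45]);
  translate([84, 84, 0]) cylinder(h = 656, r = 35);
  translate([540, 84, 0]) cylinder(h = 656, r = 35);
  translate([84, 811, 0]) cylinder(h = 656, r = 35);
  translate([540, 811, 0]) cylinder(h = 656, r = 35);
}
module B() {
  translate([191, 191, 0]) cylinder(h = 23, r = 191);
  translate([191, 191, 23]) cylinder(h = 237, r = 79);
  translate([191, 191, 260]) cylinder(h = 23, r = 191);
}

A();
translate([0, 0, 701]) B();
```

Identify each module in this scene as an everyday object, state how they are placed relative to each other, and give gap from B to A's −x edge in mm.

A is a table. B is a spool. The spool is on top of the table. The gap from the spool to the table's −x edge is 0 mm.

The spool's min-x is at 0; the table's min-x is 0; gap = 0 mm.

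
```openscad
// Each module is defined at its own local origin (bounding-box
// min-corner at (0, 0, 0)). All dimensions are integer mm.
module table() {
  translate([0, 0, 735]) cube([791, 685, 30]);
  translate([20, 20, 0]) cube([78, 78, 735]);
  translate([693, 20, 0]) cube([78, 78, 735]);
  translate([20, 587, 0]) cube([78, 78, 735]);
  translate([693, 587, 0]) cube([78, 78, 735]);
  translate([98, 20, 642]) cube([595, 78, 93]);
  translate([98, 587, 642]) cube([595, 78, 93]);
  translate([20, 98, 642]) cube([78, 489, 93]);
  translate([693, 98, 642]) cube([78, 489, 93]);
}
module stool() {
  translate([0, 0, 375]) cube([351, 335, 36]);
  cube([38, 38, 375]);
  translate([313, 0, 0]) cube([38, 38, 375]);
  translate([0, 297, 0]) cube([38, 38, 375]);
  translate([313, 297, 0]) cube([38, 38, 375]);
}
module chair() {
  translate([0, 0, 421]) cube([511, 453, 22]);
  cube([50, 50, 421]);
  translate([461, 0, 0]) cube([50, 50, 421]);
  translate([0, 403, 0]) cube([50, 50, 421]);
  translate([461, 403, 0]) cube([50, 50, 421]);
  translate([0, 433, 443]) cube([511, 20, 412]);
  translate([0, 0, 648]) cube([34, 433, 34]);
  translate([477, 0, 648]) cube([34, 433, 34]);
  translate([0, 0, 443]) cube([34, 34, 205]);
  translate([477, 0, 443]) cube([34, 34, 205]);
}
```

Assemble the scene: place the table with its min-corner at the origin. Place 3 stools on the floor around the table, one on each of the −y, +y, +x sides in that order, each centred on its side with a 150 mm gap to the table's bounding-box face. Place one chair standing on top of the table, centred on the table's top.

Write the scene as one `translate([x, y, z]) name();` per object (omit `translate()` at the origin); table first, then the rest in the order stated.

table();
translate([220, -485, 0]) stool();
translate([220, 835, 0]) stool();
translate([941, 175, 0]) stool();
translate([140, 116, 765]) chair();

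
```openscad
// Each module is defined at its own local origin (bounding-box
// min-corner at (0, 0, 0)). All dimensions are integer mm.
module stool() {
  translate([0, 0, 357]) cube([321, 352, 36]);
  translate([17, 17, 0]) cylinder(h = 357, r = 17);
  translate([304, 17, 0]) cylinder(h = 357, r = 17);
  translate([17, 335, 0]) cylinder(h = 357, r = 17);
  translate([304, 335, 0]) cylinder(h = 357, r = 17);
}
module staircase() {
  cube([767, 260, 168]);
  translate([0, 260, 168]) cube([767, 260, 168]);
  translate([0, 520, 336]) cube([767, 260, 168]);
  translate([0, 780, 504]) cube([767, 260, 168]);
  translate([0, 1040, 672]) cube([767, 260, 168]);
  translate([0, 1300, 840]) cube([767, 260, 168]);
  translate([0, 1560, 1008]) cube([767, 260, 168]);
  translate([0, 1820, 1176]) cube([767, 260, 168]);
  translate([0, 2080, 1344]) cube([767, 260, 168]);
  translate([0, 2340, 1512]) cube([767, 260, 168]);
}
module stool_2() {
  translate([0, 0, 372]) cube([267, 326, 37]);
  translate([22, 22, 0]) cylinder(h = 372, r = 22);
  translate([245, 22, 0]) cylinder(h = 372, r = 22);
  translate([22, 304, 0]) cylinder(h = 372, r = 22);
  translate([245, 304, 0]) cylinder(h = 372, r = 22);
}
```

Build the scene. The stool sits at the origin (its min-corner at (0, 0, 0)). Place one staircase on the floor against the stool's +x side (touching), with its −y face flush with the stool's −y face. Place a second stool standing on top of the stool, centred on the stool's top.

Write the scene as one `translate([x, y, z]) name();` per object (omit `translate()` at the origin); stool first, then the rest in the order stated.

stool();
translate([321, 0, 0]) staircase();
translate([27, 13, 393]) stool_2();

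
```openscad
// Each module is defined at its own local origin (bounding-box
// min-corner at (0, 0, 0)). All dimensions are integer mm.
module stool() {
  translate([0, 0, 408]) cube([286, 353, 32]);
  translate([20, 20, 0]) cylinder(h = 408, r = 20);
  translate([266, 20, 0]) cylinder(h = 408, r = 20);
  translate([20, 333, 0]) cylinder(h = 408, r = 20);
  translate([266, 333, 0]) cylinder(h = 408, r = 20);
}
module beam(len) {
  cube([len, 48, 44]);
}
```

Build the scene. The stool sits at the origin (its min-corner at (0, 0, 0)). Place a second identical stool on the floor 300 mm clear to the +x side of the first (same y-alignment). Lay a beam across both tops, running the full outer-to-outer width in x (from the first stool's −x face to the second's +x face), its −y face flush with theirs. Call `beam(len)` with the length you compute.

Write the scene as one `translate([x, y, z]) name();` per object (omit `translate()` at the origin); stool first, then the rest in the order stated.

stool();
translate([586, 0, 0]) stool();
translate([0, 0, 440]) beam(872);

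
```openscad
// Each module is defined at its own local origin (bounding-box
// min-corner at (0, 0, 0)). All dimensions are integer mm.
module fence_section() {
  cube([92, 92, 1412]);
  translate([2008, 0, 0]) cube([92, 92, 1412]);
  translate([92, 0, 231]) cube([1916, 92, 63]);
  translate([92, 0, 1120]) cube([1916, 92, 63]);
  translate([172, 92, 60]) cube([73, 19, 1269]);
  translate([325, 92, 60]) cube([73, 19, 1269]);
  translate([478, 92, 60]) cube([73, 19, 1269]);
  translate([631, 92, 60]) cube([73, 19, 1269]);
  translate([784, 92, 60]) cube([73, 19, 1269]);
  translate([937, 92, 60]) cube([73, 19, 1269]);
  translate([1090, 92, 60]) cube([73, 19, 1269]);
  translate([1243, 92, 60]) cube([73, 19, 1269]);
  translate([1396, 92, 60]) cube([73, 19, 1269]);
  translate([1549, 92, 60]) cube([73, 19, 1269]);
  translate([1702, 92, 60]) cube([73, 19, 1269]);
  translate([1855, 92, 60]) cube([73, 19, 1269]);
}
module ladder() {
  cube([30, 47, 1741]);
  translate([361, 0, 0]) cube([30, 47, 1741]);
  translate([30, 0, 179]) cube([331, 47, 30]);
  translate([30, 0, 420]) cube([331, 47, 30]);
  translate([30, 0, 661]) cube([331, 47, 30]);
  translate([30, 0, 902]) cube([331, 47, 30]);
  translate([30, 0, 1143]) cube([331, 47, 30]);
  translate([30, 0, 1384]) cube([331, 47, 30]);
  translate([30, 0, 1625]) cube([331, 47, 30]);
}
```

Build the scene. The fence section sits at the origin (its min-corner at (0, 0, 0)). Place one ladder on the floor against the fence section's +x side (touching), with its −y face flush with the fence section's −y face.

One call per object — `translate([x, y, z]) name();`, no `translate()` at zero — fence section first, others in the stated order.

fence_section();
translate([2100, 0, 0]) ladder();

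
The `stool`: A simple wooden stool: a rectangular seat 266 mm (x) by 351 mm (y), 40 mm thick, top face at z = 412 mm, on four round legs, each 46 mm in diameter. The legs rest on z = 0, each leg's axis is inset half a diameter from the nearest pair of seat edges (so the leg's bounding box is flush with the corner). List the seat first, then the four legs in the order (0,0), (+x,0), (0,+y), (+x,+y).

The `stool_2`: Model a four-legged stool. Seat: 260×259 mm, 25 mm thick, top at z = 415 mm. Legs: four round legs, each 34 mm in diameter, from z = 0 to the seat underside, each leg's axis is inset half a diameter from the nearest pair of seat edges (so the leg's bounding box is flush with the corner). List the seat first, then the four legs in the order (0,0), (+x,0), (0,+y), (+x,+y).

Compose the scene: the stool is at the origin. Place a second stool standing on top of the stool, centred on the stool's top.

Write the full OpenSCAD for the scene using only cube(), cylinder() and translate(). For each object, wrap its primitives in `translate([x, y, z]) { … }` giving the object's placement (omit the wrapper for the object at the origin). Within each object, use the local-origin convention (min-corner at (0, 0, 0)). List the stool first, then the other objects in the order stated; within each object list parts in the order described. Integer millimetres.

translate([0, 0, 372]) cube([266, 351, 40]);
translate([23, 23, 0]) cylinder(h = 372, r = 23);
translate([243, 23, 0]) cylinder(h = 372, r = 23);
translate([23, 328, 0]) cylinder(h = 372, r = 23);
translate([243, 328, 0]) cylinder(h = 372, r = 23);
translate([3, 46, 412]) {
  translate([0, 0, 390]) cube([260, 259, 25]);
  translate([17, 17, 0]) cylinder(h = 390, r = 17);
  translate([243, 17, 0]) cylinder(h = 390, r = 17);
  translate([17, 242, 0]) cylinder(h = 390, r = 17);
  translate([243, 242, 0]) cylinder(h = 390, r = 17);
}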